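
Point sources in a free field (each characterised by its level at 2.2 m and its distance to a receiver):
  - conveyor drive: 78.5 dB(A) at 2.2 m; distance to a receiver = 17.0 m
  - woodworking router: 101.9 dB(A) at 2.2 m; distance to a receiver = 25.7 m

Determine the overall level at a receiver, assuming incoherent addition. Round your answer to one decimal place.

Propagate each source to the receiver with L = L_ref − 20·log₁₀(r/r_ref), then add intensities.
conveyor drive: 78.5 − 20·log₁₀(17.0/2.2) = 78.5 − 17.76 = 60.74 dB(A).
woodworking router: 101.9 − 20·log₁₀(25.7/2.2) = 101.9 − 21.35 = 80.55 dB(A).
Σ 10^(L/10) = 1.147e+08 → L_total = 10·log₁₀(1.147e+08) = 80.59 dB(A).

80.6 dB(A)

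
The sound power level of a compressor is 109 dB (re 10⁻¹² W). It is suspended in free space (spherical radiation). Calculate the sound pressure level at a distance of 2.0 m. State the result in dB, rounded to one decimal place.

92.0 dB

L_p = L_w − 10·log₁₀(4π·r²) with r = 2.0 m.
4π·r² = 50.27 m², 10·log₁₀ of that is 17.013 dB.
L_p = 109 − 17.013 = 91.99 dB.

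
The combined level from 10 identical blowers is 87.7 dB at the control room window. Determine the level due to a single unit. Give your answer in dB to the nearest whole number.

Dividing the total intensity by 10 lowers the level by 10·log₁₀ 10 = 10.000 dB: L₁ = 87.7 − 10.000.

78 dB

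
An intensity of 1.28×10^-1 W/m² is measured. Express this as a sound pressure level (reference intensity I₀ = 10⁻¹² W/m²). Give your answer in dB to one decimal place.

L = 10·log₁₀(I/I₀) = 10·log₁₀(1.28×10^-1/10⁻¹²) = 10·log₁₀(1.28×10^11).
L = 10·(0.1072 + 11) = 111.07 dB.

111.1 dB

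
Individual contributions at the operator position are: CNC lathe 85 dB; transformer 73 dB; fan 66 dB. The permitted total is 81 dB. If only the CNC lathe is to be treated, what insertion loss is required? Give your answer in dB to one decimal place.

4.9 dB

The untreated sources together contribute 10^(73/10) + 10^(66/10) = 2.393e+07, i.e. 73.79 dB.
To meet 81 dB overall, the treated CNC lathe may contribute at most 10^(81/10) − 2.393e+07 = 1.020e+08, i.e. 80.08 dB.
So the CNC lathe must be reduced from 85 to 80.08 dB: IL = 4.92 dB.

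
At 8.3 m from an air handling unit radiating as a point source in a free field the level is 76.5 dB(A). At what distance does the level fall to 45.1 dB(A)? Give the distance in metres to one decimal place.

The 31.4 dB drop corresponds to a distance ratio of 10^(31.4/20) for a point source.
r₂ = 8.3·10^((76.5−45.1)/20) = 8.3·10^(31.4/20) = 308.37 m.

308.4 m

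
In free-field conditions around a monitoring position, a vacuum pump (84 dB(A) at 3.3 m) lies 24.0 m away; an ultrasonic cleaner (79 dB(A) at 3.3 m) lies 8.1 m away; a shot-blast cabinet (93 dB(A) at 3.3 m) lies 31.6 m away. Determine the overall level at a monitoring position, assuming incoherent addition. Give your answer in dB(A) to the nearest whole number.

76 dB(A)

First find each source's level at the receiver (point-source: −20·log₁₀(r/r_ref)), then combine on an intensity basis.
vacuum pump: 84 − 20·log₁₀(24.0/3.3) = 84 − 17.23 = 66.77 dB(A).
ultrasonic cleaner: 79 − 20·log₁₀(8.1/3.3) = 79 − 7.80 = 71.20 dB(A).
shot-blast cabinet: 93 − 20·log₁₀(31.6/3.3) = 93 − 19.62 = 73.38 dB(A).
Σ 10^(L/10) = 3.969e+07 → L_total = 10·log₁₀(3.969e+07) = 75.99 dB(A).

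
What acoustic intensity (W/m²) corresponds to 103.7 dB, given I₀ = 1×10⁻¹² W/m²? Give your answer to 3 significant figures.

L = 10·log₁₀(I/I₀) ⇒ I = I₀·10^(L/10) = 10⁻¹² × 10^10.37.

0.0234 W/m²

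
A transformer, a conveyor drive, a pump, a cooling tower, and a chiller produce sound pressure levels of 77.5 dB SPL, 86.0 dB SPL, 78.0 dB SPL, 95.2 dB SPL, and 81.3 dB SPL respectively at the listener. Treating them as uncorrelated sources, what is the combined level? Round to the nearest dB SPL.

96 dB SPL

Incoherent sources combine by intensity addition: L_total = 10·log₁₀(Σ 10^(L_i/10)).
Σ 10^(L/10) = 10^(77.5/10) + 10^(86.0/10) + 10^(78.0/10) + 10^(95.2/10) + 10^(81.3/10) = 3.964e+09.
L_total = 10·log₁₀(3.964e+09) = 95.98 dB SPL.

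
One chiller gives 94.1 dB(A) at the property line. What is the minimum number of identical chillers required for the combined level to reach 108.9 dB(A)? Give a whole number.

31

The shortfall is 108.9 − 94.1 = 14.8 dB, and N units add 10·log₁₀ N, so need 10·log₁₀ N ≥ 14.8.
N ≥ 10^(14.8/10) = 30.200, so N = 31.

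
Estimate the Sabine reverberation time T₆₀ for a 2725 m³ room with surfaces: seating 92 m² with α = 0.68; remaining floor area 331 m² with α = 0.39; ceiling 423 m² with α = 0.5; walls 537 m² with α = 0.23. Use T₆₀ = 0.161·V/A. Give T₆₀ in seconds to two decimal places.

Total absorption A = 92·0.68 + 331·0.39 + 423·0.5 + 537·0.23 = 526.66 m² sabins.
T₆₀ = 0.161 × 2725 / 526.66 = 0.833 s.

0.83 s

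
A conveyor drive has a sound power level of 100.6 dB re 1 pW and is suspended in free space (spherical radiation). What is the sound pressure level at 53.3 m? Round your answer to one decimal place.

The power spreads over a sphere of area 4π·r², so L_p = L_w − 10·log₁₀(4π·r²).
4π·r² = 3.57e+04 m², 10·log₁₀ of that is 45.527 dB.
L_p = 100.6 − 45.527 = 55.07 dB.

55.1 dB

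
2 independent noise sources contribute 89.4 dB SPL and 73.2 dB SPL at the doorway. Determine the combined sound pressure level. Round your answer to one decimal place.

For uncorrelated sources the intensities add, so convert each level to linear form, sum, and take 10·log₁₀ of the total.
Σ 10^(L/10) = 10^(89.4/10) + 10^(73.2/10) = 8.919e+08.
L_total = 10·log₁₀(8.919e+08) = 89.50 dB SPL.

89.5 dB SPL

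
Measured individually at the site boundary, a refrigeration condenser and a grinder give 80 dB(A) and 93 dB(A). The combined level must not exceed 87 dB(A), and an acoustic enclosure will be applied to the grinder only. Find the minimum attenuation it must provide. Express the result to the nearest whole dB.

7 dB

Everything except the grinder sums to 10^(80/10) = 1.000e+08 in linear terms, 80.00 dB(A).
The limit corresponds to 10^(87/10) = 5.012e+08; subtracting the fixed part leaves 4.012e+08 for the grinder, i.e. 86.03 dB(A).
So the grinder must be reduced from 93 to 86.03 dB(A): IL = 6.97 dB.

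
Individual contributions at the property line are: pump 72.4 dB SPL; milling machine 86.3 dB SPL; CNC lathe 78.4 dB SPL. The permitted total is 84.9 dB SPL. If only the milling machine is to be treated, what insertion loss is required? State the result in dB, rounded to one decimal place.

Everything except the milling machine sums to 10^(72.4/10) + 10^(78.4/10) = 8.656e+07 in linear terms, 79.37 dB SPL.
The limit corresponds to 10^(84.9/10) = 3.090e+08; subtracting the fixed part leaves 2.225e+08 for the milling machine, i.e. 83.47 dB SPL.
So the milling machine must be reduced from 86.3 to 83.47 dB SPL: IL = 2.83 dB.

2.8 dB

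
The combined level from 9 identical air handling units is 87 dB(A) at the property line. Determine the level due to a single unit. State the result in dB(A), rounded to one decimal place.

For N identical incoherent sources L_total = L₁ + 10·log₁₀ N, so L₁ = 87 − 10·log₁₀(9) = 87 − 9.542.

77.5 dB(A)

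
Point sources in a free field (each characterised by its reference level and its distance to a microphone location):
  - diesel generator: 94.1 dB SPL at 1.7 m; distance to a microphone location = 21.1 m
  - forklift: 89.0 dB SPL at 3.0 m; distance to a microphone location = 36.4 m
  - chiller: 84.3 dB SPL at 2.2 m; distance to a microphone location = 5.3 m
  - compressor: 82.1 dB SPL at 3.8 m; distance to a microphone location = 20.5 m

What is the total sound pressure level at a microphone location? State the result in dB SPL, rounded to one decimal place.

78.7 dB SPL

First find each source's level at the receiver (point-source: −20·log₁₀(r/r_ref)), then combine on an intensity basis.
diesel generator: 94.1 − 20·log₁₀(21.1/1.7) = 94.1 − 21.88 = 72.22 dB SPL.
forklift: 89.0 − 20·log₁₀(36.4/3.0) = 89.0 − 21.68 = 67.32 dB SPL.
chiller: 84.3 − 20·log₁₀(5.3/2.2) = 84.3 − 7.64 = 76.66 dB SPL.
compressor: 82.1 − 20·log₁₀(20.5/3.8) = 82.1 − 14.64 = 67.46 dB SPL.
Σ 10^(L/10) = 7.403e+07 → L_total = 10·log₁₀(7.403e+07) = 78.69 dB SPL.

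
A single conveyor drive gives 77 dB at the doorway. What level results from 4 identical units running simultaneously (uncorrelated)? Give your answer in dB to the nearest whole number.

With 4 equal, uncorrelated contributions the intensity is 4× that of one unit, giving a rise of 10·log₁₀ 4.
L_total = 77 + 10·log₁₀(4) = 77 + 6.021 = 83.02 dB.

83 dB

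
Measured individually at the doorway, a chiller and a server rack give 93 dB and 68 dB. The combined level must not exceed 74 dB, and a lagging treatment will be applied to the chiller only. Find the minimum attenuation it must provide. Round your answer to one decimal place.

20.3 dB

Everything except the chiller sums to 10^(68/10) = 6.310e+06 in linear terms, 68.00 dB.
To meet 74 dB overall, the treated chiller may contribute at most 10^(74/10) − 6.310e+06 = 1.881e+07, i.e. 72.74 dB.
So the chiller must be reduced from 93 to 72.74 dB: IL = 20.26 dB.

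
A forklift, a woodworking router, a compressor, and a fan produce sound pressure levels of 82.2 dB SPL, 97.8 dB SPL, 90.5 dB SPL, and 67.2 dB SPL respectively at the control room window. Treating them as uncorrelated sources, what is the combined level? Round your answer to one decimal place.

Incoherent sources combine by intensity addition: L_total = 10·log₁₀(Σ 10^(L_i/10)).
Σ 10^(L/10) = 10^(82.2/10) + 10^(97.8/10) + 10^(90.5/10) + 10^(67.2/10) = 7.319e+09.
L_total = 10·log₁₀(7.319e+09) = 98.64 dB SPL.

98.6 dB SPL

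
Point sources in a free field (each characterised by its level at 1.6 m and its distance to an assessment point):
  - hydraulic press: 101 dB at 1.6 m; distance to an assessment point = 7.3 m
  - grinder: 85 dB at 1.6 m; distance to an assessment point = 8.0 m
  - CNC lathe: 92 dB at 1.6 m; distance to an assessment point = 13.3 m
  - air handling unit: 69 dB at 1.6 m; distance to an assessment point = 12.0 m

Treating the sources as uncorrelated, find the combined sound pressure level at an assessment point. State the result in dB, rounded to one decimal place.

88.1 dB

Propagate each source to the receiver with L = L_ref − 20·log₁₀(r/r_ref), then add intensities.
hydraulic press: 101 − 20·log₁₀(7.3/1.6) = 101 − 13.18 = 87.82 dB.
grinder: 85 − 20·log₁₀(8.0/1.6) = 85 − 13.98 = 71.02 dB.
CNC lathe: 92 − 20·log₁₀(13.3/1.6) = 92 − 18.39 = 73.61 dB.
air handling unit: 69 − 20·log₁₀(12.0/1.6) = 69 − 17.50 = 51.50 dB.
Σ 10^(L/10) = 6.405e+08 → L_total = 10·log₁₀(6.405e+08) = 88.07 dB.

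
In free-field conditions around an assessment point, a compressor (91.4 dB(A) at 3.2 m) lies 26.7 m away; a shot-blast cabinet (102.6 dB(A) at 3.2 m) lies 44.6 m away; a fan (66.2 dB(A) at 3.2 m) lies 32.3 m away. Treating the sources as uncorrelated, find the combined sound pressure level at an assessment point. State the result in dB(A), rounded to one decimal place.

First find each source's level at the receiver (point-source: −20·log₁₀(r/r_ref)), then combine on an intensity basis.
compressor: 91.4 − 20·log₁₀(26.7/3.2) = 91.4 − 18.43 = 72.97 dB(A).
shot-blast cabinet: 102.6 − 20·log₁₀(44.6/3.2) = 102.6 − 22.88 = 79.72 dB(A).
fan: 66.2 − 20·log₁₀(32.3/3.2) = 66.2 − 20.08 = 46.12 dB(A).
Σ 10^(L/10) = 1.135e+08 → L_total = 10·log₁₀(1.135e+08) = 80.55 dB(A).

80.6 dB(A)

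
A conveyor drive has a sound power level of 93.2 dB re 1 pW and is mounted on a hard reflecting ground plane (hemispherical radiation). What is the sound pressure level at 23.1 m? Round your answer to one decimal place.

57.9 dB

The power spreads over a hemisphere of area 2π·r², so L_p = L_w − 10·log₁₀(2π·r²).
2π·r² = 3353 m², 10·log₁₀ of that is 35.254 dB.
L_p = 93.2 − 35.254 = 57.95 dB.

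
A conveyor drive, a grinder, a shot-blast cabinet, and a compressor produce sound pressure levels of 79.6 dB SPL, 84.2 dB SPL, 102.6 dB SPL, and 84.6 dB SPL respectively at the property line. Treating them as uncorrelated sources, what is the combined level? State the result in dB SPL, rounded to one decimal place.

102.8 dB SPL

Incoherent sources combine by intensity addition: L_total = 10·log₁₀(Σ 10^(L_i/10)).
Σ 10^(L/10) = 10^(79.6/10) + 10^(84.2/10) + 10^(102.6/10) + 10^(84.6/10) = 1.884e+10.
L_total = 10·log₁₀(1.884e+10) = 102.75 dB SPL.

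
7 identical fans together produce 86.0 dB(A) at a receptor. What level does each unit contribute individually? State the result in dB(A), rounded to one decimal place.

77.5 dB(A)

Dividing the total intensity by 7 lowers the level by 10·log₁₀ 7 = 8.451 dB: L₁ = 86.0 − 8.451.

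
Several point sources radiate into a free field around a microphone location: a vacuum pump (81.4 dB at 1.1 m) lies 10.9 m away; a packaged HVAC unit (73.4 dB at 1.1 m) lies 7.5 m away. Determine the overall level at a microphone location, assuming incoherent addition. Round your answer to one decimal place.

62.7 dB

Propagate each source to the receiver with L = L_ref − 20·log₁₀(r/r_ref), then add intensities.
vacuum pump: 81.4 − 20·log₁₀(10.9/1.1) = 81.4 − 19.92 = 61.48 dB.
packaged HVAC unit: 73.4 − 20·log₁₀(7.5/1.1) = 73.4 − 16.67 = 56.73 dB.
Σ 10^(L/10) = 1.876e+06 → L_total = 10·log₁₀(1.876e+06) = 62.73 dB.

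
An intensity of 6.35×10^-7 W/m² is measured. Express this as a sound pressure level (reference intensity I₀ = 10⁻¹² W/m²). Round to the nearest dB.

58 dB

Dividing by I₀ shifts the exponent by 12: I/I₀ = 6.35×10^5.
L = 10·(0.8028 + 5) = 58.03 dB.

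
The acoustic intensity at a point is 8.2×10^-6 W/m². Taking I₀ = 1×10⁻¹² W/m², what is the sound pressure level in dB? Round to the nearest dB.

Dividing by I₀ shifts the exponent by 12: I/I₀ = 8.2×10^6.
L = 10·(0.9138 + 6) = 69.14 dB.

69 dB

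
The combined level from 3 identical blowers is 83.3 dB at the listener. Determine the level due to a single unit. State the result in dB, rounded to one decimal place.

78.5 dB

Dividing the total intensity by 3 lowers the level by 10·log₁₀ 3 = 4.771 dB: L₁ = 83.3 − 4.771.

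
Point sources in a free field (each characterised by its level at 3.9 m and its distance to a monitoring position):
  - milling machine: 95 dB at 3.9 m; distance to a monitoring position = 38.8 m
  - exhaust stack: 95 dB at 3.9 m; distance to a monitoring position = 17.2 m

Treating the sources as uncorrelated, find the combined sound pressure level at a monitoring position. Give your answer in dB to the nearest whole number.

83 dB

First find each source's level at the receiver (point-source: −20·log₁₀(r/r_ref)), then combine on an intensity basis.
milling machine: 95 − 20·log₁₀(38.8/3.9) = 95 − 19.96 = 75.04 dB.
exhaust stack: 95 − 20·log₁₀(17.2/3.9) = 95 − 12.89 = 82.11 dB.
Σ 10^(L/10) = 1.945e+08 → L_total = 10·log₁₀(1.945e+08) = 82.89 dB.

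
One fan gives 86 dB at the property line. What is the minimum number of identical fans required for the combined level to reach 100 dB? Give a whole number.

26

The shortfall is 100 − 86 = 14.0 dB, and N units add 10·log₁₀ N, so need 10·log₁₀ N ≥ 14.0.
N ≥ 10^(14.0/10) = 25.119, so N = 26.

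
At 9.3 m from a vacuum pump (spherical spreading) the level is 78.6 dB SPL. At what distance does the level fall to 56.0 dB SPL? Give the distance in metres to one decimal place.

For a point source L₁ − L₂ = 20·log₁₀(r₂/r₁), so r₂ = r₁·10^((L₁−L₂)/20).
r₂ = 9.3·10^((78.6−56.0)/20) = 9.3·10^(22.6/20) = 125.45 m.

125.5 m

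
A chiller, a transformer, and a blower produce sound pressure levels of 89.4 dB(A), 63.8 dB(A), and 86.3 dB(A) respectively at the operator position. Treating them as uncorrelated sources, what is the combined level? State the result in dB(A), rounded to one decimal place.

For uncorrelated sources the intensities add, so convert each level to linear form, sum, and take 10·log₁₀ of the total.
Σ 10^(L/10) = 10^(89.4/10) + 10^(63.8/10) + 10^(86.3/10) = 1.300e+09.
L_total = 10·log₁₀(1.300e+09) = 91.14 dB(A).

91.1 dB(A)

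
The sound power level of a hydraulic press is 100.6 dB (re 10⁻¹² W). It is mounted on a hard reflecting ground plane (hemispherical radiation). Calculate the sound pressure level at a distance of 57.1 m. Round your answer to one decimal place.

57.5 dB

Free-field hemispherical radiation: L_p = L_w − 10·log₁₀(2π·r²), r = 57.1 m.
2π·r² = 2.049e+04 m², 10·log₁₀ of that is 43.115 dB.
L_p = 100.6 − 43.115 = 57.49 dB.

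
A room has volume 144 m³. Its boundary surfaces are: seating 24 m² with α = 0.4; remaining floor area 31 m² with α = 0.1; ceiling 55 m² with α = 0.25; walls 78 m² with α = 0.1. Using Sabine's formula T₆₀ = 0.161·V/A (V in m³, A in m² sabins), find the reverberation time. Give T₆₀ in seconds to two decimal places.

A = Σ Sᵢαᵢ = 24·0.4 + 31·0.1 + 55·0.25 + 78·0.1 = 34.25 m².
T₆₀ = 0.161 × 144 / 34.25 = 0.677 s.

0.68 s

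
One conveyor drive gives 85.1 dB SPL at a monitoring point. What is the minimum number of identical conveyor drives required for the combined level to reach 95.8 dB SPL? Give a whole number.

The shortfall is 95.8 − 85.1 = 10.7 dB, and N units add 10·log₁₀ N, so need 10·log₁₀ N ≥ 10.7.
N ≥ 10^(10.7/10) = 11.749, so N = 12.

12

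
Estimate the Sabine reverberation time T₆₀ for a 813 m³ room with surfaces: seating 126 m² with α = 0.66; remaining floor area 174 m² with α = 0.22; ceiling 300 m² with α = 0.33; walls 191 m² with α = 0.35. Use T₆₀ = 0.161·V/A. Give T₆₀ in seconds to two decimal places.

A = Σ Sᵢαᵢ = 126·0.66 + 174·0.22 + 300·0.33 + 191·0.35 = 287.29 m².
T₆₀ = 0.161·V/A = 0.161·813/287.29 = 0.456 s.

0.46 s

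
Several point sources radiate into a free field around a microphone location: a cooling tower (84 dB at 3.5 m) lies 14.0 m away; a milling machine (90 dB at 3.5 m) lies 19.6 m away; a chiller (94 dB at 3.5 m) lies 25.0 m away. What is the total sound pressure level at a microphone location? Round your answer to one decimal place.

79.9 dB

Propagate each source to the receiver with L = L_ref − 20·log₁₀(r/r_ref), then add intensities.
cooling tower: 84 − 20·log₁₀(14.0/3.5) = 84 − 12.04 = 71.96 dB.
milling machine: 90 − 20·log₁₀(19.6/3.5) = 90 − 14.96 = 75.04 dB.
chiller: 94 − 20·log₁₀(25.0/3.5) = 94 − 17.08 = 76.92 dB.
Σ 10^(L/10) = 9.682e+07 → L_total = 10·log₁₀(9.682e+07) = 79.86 dB.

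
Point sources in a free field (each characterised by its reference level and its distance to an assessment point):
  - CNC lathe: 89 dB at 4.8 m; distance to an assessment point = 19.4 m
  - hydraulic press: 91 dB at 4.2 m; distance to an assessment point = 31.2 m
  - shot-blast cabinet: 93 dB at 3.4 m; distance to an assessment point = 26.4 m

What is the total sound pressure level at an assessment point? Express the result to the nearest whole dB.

80 dB

Propagate each source to the receiver with L = L_ref − 20·log₁₀(r/r_ref), then add intensities.
CNC lathe: 89 − 20·log₁₀(19.4/4.8) = 89 − 12.13 = 76.87 dB.
hydraulic press: 91 − 20·log₁₀(31.2/4.2) = 91 − 17.42 = 73.58 dB.
shot-blast cabinet: 93 − 20·log₁₀(26.4/3.4) = 93 − 17.80 = 75.20 dB.
Σ 10^(L/10) = 1.045e+08 → L_total = 10·log₁₀(1.045e+08) = 80.19 dB.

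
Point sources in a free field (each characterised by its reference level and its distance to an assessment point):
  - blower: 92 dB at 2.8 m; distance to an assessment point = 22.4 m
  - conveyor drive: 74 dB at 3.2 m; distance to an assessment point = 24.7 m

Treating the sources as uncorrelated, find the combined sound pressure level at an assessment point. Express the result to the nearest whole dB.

Apply inverse-square spreading to bring every level to the receiver, then sum 10^(L/10).
blower: 92 − 20·log₁₀(22.4/2.8) = 92 − 18.06 = 73.94 dB.
conveyor drive: 74 − 20·log₁₀(24.7/3.2) = 74 − 17.75 = 56.25 dB.
Σ 10^(L/10) = 2.519e+07 → L_total = 10·log₁₀(2.519e+07) = 74.01 dB.

74 dB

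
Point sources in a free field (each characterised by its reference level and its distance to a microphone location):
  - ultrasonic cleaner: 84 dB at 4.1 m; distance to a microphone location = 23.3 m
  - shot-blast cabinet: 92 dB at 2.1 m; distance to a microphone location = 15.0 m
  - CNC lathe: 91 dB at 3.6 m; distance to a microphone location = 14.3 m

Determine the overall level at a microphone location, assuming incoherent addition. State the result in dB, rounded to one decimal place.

80.7 dB

First find each source's level at the receiver (point-source: −20·log₁₀(r/r_ref)), then combine on an intensity basis.
ultrasonic cleaner: 84 − 20·log₁₀(23.3/4.1) = 84 − 15.09 = 68.91 dB.
shot-blast cabinet: 92 − 20·log₁₀(15.0/2.1) = 92 − 17.08 = 74.92 dB.
CNC lathe: 91 − 20·log₁₀(14.3/3.6) = 91 − 11.98 = 79.02 dB.
Σ 10^(L/10) = 1.186e+08 → L_total = 10·log₁₀(1.186e+08) = 80.74 dB.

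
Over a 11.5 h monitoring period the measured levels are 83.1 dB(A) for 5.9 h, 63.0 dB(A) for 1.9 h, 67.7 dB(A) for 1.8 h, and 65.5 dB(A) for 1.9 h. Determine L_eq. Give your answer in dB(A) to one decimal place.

Weight each interval's intensity by its duration and average over T = 11.5 h:
Σ tᵢ·10^(Lᵢ/10) = 5.9·10^(83.1/10) + 1.9·10^(63.0/10) + 1.8·10^(67.7/10) + 1.9·10^(65.5/10) = 1.226e+09.
L_eq = 10·log₁₀(1.226e+09/11.5) = 80.28 dB(A).

80.3 dB(A)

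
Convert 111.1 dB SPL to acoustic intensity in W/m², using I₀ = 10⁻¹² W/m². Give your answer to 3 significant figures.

L = 10·log₁₀(I/I₀) ⇒ I = I₀·10^(L/10) = 10⁻¹² × 10^11.11.

0.129 W/m²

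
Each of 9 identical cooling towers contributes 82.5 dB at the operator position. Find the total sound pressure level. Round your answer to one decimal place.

N identical incoherent sources raise the level by 10·log₁₀ N.
L_total = 82.5 + 10·log₁₀(9) = 82.5 + 9.542 = 92.04 dB.

92.0 dB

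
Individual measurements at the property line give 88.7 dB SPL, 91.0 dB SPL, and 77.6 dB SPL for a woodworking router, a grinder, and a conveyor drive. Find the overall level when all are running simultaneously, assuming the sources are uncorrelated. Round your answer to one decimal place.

For uncorrelated sources the intensities add, so convert each level to linear form, sum, and take 10·log₁₀ of the total.
Σ 10^(L/10) = 10^(88.7/10) + 10^(91.0/10) + 10^(77.6/10) = 2.058e+09.
L_total = 10·log₁₀(2.058e+09) = 93.13 dB SPL.

93.1 dB SPL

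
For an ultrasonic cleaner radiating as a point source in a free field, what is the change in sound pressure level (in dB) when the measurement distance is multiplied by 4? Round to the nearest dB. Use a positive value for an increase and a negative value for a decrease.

-12 dB

With spherical spreading the level changes by −20·log₁₀(r₂/r₁).
ΔL = −20·log₁₀(4) = -12.04 dB.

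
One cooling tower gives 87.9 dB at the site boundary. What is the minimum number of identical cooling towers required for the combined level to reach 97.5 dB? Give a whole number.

N identical sources give L₁ + 10·log₁₀ N, so require 10·log₁₀ N ≥ 97.5 − 87.9 = 9.6 dB.
N ≥ 10^(9.6/10) = 9.120, so N = 10.

10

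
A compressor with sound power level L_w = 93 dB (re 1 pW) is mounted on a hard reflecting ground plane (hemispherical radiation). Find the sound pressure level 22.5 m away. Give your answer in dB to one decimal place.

L_p = L_w − 10·log₁₀(2π·r²) with r = 22.5 m.
2π·r² = 3181 m², 10·log₁₀ of that is 35.025 dB.
L_p = 93 − 35.025 = 57.97 dB.

58.0 dB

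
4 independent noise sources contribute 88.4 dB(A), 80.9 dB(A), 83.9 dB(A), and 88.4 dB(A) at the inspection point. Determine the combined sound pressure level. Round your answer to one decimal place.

92.4 dB(A)

Incoherent sources combine by intensity addition: L_total = 10·log₁₀(Σ 10^(L_i/10)).
Σ 10^(L/10) = 10^(88.4/10) + 10^(80.9/10) + 10^(83.9/10) + 10^(88.4/10) = 1.752e+09.
L_total = 10·log₁₀(1.752e+09) = 92.44 dB(A).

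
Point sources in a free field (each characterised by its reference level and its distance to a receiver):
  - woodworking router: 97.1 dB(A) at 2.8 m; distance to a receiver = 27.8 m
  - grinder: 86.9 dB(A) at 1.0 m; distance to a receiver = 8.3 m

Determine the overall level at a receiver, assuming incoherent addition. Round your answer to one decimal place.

First find each source's level at the receiver (point-source: −20·log₁₀(r/r_ref)), then combine on an intensity basis.
woodworking router: 97.1 − 20·log₁₀(27.8/2.8) = 97.1 − 19.94 = 77.16 dB(A).
grinder: 86.9 − 20·log₁₀(8.3/1.0) = 86.9 − 18.38 = 68.52 dB(A).
Σ 10^(L/10) = 5.914e+07 → L_total = 10·log₁₀(5.914e+07) = 77.72 dB(A).

77.7 dB(A)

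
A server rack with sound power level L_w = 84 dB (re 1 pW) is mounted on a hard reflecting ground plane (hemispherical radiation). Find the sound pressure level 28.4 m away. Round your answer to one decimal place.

L_p = L_w − 10·log₁₀(2π·r²) with r = 28.4 m.
2π·r² = 5068 m², 10·log₁₀ of that is 37.048 dB.
L_p = 84 − 37.048 = 46.95 dB.

47.0 dB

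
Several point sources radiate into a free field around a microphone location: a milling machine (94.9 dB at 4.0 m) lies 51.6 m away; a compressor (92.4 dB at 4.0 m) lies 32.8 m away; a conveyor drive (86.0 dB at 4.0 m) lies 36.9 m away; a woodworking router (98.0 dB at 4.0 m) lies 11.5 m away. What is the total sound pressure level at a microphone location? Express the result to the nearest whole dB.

First find each source's level at the receiver (point-source: −20·log₁₀(r/r_ref)), then combine on an intensity basis.
milling machine: 94.9 − 20·log₁₀(51.6/4.0) = 94.9 − 22.21 = 72.69 dB.
compressor: 92.4 − 20·log₁₀(32.8/4.0) = 92.4 − 18.28 = 74.12 dB.
conveyor drive: 86.0 − 20·log₁₀(36.9/4.0) = 86.0 − 19.30 = 66.70 dB.
woodworking router: 98.0 − 20·log₁₀(11.5/4.0) = 98.0 − 9.17 = 88.83 dB.
Σ 10^(L/10) = 8.124e+08 → L_total = 10·log₁₀(8.124e+08) = 89.10 dB.

89 dB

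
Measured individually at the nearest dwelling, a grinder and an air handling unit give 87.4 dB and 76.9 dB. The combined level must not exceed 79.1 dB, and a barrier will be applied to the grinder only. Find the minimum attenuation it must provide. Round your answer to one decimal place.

12.3 dB

The untreated sources together contribute 10^(76.9/10) = 4.898e+07, i.e. 76.90 dB.
To meet 79.1 dB overall, the treated grinder may contribute at most 10^(79.1/10) − 4.898e+07 = 3.231e+07, i.e. 75.09 dB.
Required insertion loss = 87.4 − 75.09 = 12.31 dB.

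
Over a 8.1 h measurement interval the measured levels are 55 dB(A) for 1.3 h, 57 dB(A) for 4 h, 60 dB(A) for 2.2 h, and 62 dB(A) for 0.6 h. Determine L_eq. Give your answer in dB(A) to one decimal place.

58.4 dB(A)

L_eq = 10·log₁₀[(1/T)·Σ tᵢ·10^(Lᵢ/10)] with T = 8.1 h.
Σ tᵢ·10^(Lᵢ/10) = 1.3·10^(55/10) + 4·10^(57/10) + 2.2·10^(60/10) + 0.6·10^(62/10) = 5.567e+06.
L_eq = 10·log₁₀(5.567e+06/8.1) = 58.37 dB(A).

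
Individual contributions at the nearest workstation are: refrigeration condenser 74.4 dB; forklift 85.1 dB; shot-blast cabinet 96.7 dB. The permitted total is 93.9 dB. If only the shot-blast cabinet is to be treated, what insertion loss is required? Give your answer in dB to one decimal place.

Fixed contribution from the other sources: Σ 10^(L/10) = 10^(74.4/10) + 10^(85.1/10) = 3.511e+08 (85.45 dB).
To meet 93.9 dB overall, the treated shot-blast cabinet may contribute at most 10^(93.9/10) − 3.511e+08 = 2.104e+09, i.e. 93.23 dB.
Required insertion loss = 96.7 − 93.23 = 3.47 dB.

3.5 dB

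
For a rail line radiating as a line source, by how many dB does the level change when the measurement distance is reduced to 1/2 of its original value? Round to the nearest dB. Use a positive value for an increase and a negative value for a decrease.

A line source loses 3 dB per doubling of distance; generally ΔL = −10·log₁₀(r₂/r₁).
ΔL = −10·log₁₀(0.5) = +3.01 dB.

+3 dB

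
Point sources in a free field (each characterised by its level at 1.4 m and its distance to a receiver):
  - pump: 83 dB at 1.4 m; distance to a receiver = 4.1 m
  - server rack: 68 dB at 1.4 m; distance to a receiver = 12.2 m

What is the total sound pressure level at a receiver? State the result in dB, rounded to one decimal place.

Propagate each source to the receiver with L = L_ref − 20·log₁₀(r/r_ref), then add intensities.
pump: 83 − 20·log₁₀(4.1/1.4) = 83 − 9.33 = 73.67 dB.
server rack: 68 − 20·log₁₀(12.2/1.4) = 68 − 18.80 = 49.20 dB.
Σ 10^(L/10) = 2.335e+07 → L_total = 10·log₁₀(2.335e+07) = 73.68 dB.

73.7 dB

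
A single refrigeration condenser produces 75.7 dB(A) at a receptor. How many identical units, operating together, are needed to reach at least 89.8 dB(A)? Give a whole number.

26

N identical sources give L₁ + 10·log₁₀ N, so require 10·log₁₀ N ≥ 89.8 − 75.7 = 14.1 dB.
N ≥ 10^(14.1/10) = 25.704, so N = 26.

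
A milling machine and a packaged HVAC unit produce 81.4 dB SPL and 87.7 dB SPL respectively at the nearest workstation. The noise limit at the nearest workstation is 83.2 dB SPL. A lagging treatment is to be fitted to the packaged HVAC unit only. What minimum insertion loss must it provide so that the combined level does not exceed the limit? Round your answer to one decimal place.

9.2 dB

Fixed contribution from the other source: Σ 10^(L/10) = 10^(81.4/10) = 1.380e+08 (81.40 dB SPL).
To meet 83.2 dB SPL overall, the treated packaged HVAC unit may contribute at most 10^(83.2/10) − 1.380e+08 = 7.089e+07, i.e. 78.51 dB SPL.
So the packaged HVAC unit must be reduced from 87.7 to 78.51 dB SPL: IL = 9.19 dB.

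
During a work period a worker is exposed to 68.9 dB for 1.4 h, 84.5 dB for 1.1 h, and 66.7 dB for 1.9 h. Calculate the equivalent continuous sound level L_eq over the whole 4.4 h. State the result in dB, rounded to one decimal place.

Weight each interval's intensity by its duration and average over T = 4.4 h:
Σ tᵢ·10^(Lᵢ/10) = 1.4·10^(68.9/10) + 1.1·10^(84.5/10) + 1.9·10^(66.7/10) = 3.298e+08.
L_eq = 10·log₁₀(3.298e+08/4.4) = 78.75 dB.

78.7 dB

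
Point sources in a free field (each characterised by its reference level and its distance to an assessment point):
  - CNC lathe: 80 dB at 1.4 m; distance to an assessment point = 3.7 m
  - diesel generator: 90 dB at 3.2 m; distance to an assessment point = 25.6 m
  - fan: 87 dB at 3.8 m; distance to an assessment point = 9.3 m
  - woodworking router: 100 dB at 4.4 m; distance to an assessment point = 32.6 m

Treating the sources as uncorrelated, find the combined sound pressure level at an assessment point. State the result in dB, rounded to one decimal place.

84.7 dB

Apply inverse-square spreading to bring every level to the receiver, then sum 10^(L/10).
CNC lathe: 80 − 20·log₁₀(3.7/1.4) = 80 − 8.44 = 71.56 dB.
diesel generator: 90 − 20·log₁₀(25.6/3.2) = 90 − 18.06 = 71.94 dB.
fan: 87 − 20·log₁₀(9.3/3.8) = 87 − 7.77 = 79.23 dB.
woodworking router: 100 − 20·log₁₀(32.6/4.4) = 100 − 17.40 = 82.60 dB.
Σ 10^(L/10) = 2.958e+08 → L_total = 10·log₁₀(2.958e+08) = 84.71 dB.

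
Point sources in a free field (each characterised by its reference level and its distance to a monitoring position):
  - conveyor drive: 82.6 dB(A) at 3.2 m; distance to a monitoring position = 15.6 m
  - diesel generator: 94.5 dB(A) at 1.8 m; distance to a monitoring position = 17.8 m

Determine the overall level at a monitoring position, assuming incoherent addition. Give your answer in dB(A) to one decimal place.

First find each source's level at the receiver (point-source: −20·log₁₀(r/r_ref)), then combine on an intensity basis.
conveyor drive: 82.6 − 20·log₁₀(15.6/3.2) = 82.6 − 13.76 = 68.84 dB(A).
diesel generator: 94.5 − 20·log₁₀(17.8/1.8) = 94.5 − 19.90 = 74.60 dB(A).
Σ 10^(L/10) = 3.648e+07 → L_total = 10·log₁₀(3.648e+07) = 75.62 dB(A).

75.6 dB(A)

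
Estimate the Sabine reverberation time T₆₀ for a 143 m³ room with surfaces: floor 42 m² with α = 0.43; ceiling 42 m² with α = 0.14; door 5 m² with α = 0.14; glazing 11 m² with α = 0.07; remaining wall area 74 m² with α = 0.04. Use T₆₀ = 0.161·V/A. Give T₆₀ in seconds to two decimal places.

0.81 s

Total absorption A = 42·0.43 + 42·0.14 + 5·0.14 + 11·0.07 + 74·0.04 = 28.37 m² sabins.
T₆₀ = 0.161·V/A = 0.161·143/28.37 = 0.812 s.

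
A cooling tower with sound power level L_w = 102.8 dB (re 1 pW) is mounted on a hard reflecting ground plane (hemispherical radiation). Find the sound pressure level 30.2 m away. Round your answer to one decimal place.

Free-field hemispherical radiation: L_p = L_w − 10·log₁₀(2π·r²), r = 30.2 m.
2π·r² = 5731 m², 10·log₁₀ of that is 37.582 dB.
L_p = 102.8 − 37.582 = 65.22 dB.

65.2 dB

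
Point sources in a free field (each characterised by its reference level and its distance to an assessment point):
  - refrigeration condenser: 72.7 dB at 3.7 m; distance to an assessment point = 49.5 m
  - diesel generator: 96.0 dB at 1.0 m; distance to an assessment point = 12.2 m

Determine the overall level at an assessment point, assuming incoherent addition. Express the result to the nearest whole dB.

First find each source's level at the receiver (point-source: −20·log₁₀(r/r_ref)), then combine on an intensity basis.
refrigeration condenser: 72.7 − 20·log₁₀(49.5/3.7) = 72.7 − 22.53 = 50.17 dB.
diesel generator: 96.0 − 20·log₁₀(12.2/1.0) = 96.0 − 21.73 = 74.27 dB.
Σ 10^(L/10) = 2.685e+07 → L_total = 10·log₁₀(2.685e+07) = 74.29 dB.

74 dB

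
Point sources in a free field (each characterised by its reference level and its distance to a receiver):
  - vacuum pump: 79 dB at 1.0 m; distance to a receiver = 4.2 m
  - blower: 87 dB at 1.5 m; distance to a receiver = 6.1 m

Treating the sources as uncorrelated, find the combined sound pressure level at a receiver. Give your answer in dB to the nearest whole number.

75 dB

Propagate each source to the receiver with L = L_ref − 20·log₁₀(r/r_ref), then add intensities.
vacuum pump: 79 − 20·log₁₀(4.2/1.0) = 79 − 12.46 = 66.54 dB.
blower: 87 − 20·log₁₀(6.1/1.5) = 87 − 12.18 = 74.82 dB.
Σ 10^(L/10) = 3.481e+07 → L_total = 10·log₁₀(3.481e+07) = 75.42 dB.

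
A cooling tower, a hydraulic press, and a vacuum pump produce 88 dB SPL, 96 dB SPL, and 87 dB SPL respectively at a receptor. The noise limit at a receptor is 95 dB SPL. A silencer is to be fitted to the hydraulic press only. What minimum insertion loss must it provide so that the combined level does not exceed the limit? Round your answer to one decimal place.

Fixed contribution from the other sources: Σ 10^(L/10) = 10^(88/10) + 10^(87/10) = 1.132e+09 (90.54 dB SPL).
The limit corresponds to 10^(95/10) = 3.162e+09; subtracting the fixed part leaves 2.030e+09 for the hydraulic press, i.e. 93.08 dB SPL.
Required insertion loss = 96 − 93.08 = 2.92 dB.

2.9 dB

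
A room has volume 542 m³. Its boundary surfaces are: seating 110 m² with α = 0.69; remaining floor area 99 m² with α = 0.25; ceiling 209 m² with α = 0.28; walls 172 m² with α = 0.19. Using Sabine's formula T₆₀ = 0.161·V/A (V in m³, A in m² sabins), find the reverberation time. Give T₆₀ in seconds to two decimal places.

0.45 s

Summing Sᵢαᵢ: 110·0.69 + 99·0.25 + 209·0.28 + 172·0.19 = 191.85 m².
T₆₀ = 0.161·V/A = 0.161·542/191.85 = 0.455 s.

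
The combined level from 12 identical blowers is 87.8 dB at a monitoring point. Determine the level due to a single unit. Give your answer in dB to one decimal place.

12 equal contributions raise the level by 10·log₁₀ 12 = 10.792 dB, so each unit alone gives 87.8 − 10.792.

77.0 dB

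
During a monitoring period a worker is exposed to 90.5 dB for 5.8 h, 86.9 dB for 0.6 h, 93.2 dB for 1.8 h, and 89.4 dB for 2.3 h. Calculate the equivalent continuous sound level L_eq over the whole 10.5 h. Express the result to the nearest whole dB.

The energy average is taken in the linear domain: L_eq = 10·log₁₀[(Σ tᵢ·10^(Lᵢ/10))/T], T = 10.5 h.
Σ tᵢ·10^(Lᵢ/10) = 5.8·10^(90.5/10) + 0.6·10^(86.9/10) + 1.8·10^(93.2/10) + 2.3·10^(89.4/10) = 1.257e+10.
L_eq = 10·log₁₀(1.257e+10/10.5) = 90.78 dB.

91 dB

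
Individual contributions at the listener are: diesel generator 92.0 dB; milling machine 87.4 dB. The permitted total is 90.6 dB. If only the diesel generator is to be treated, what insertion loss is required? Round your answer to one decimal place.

Everything except the diesel generator sums to 10^(87.4/10) = 5.495e+08 in linear terms, 87.40 dB.
The limit corresponds to 10^(90.6/10) = 1.148e+09; subtracting the fixed part leaves 5.986e+08 for the diesel generator, i.e. 87.77 dB.
Required insertion loss = 92.0 − 87.77 = 4.23 dB.

4.2 dB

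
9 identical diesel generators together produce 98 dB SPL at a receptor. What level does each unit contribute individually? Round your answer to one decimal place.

9 equal contributions raise the level by 10·log₁₀ 9 = 9.542 dB, so each unit alone gives 98 − 9.542.

88.5 dB SPL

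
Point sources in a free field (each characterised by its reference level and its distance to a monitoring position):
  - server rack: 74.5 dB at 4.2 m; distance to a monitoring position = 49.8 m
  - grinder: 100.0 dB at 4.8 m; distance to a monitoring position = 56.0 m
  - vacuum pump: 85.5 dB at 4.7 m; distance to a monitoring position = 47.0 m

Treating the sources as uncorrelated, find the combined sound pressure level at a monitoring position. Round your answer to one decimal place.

Propagate each source to the receiver with L = L_ref − 20·log₁₀(r/r_ref), then add intensities.
server rack: 74.5 − 20·log₁₀(49.8/4.2) = 74.5 − 21.48 = 53.02 dB.
grinder: 100.0 − 20·log₁₀(56.0/4.8) = 100.0 − 21.34 = 78.66 dB.
vacuum pump: 85.5 − 20·log₁₀(47.0/4.7) = 85.5 − 20.00 = 65.50 dB.
Σ 10^(L/10) = 7.722e+07 → L_total = 10·log₁₀(7.722e+07) = 78.88 dB.

78.9 dB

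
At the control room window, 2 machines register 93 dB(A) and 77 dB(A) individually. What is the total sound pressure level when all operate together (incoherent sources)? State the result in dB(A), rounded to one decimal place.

Incoherent sources combine by intensity addition: L_total = 10·log₁₀(Σ 10^(L_i/10)).
Σ 10^(L/10) = 10^(93/10) + 10^(77/10) = 2.045e+09.
L_total = 10·log₁₀(2.045e+09) = 93.11 dB(A).

93.1 dB(A)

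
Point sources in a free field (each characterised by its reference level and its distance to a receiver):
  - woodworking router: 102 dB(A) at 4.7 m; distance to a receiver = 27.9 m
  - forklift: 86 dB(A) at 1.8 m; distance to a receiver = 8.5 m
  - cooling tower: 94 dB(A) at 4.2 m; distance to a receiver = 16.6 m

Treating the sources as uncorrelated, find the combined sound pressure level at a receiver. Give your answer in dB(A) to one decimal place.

88.0 dB(A)

Apply inverse-square spreading to bring every level to the receiver, then sum 10^(L/10).
woodworking router: 102 − 20·log₁₀(27.9/4.7) = 102 − 15.47 = 86.53 dB(A).
forklift: 86 − 20·log₁₀(8.5/1.8) = 86 − 13.48 = 72.52 dB(A).
cooling tower: 94 − 20·log₁₀(16.6/4.2) = 94 − 11.94 = 82.06 dB(A).
Σ 10^(L/10) = 6.284e+08 → L_total = 10·log₁₀(6.284e+08) = 87.98 dB(A).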